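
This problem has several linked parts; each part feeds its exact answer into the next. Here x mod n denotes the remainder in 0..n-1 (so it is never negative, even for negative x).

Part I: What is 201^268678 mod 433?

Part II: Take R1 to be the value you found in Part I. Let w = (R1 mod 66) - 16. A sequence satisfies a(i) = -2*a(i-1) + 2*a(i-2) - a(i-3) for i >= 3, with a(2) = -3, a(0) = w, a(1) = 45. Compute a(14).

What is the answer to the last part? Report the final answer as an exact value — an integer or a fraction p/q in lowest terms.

-8431011

Part I: squarings mod 433: 201^1=201, 201^2=132, 201^4=104, 201^8=424, 201^16=81, 201^32=66, 201^64=26, 201^128=243, 201^256=161, 201^512=374, 201^1024=17, 201^2048=289, 201^4096=385, 201^8192=139, 201^16384=269, 201^32768=50, 201^65536=335, 201^131072=78, 201^262144=22; 201^268678 = 201^2 * 201^4 * 201^128 * 201^256 * 201^2048 * 201^4096 * 201^262144 = 208 (mod 433); answer 208
Part II: R1 = 208; w = -6; a(3) = -2*(-3) + 2*(45) - 1*(-6) = 102; iterating: a(3)=102, a(4)=-255, a(5)=717, a(6)=-2046, a(7)=5781, a(8)=-16371, a(9)=46350, a(10)=-131223, a(11)=371517, a(12)=-1051830, a(13)=2977917, a(14)=-8431011; answer -8431011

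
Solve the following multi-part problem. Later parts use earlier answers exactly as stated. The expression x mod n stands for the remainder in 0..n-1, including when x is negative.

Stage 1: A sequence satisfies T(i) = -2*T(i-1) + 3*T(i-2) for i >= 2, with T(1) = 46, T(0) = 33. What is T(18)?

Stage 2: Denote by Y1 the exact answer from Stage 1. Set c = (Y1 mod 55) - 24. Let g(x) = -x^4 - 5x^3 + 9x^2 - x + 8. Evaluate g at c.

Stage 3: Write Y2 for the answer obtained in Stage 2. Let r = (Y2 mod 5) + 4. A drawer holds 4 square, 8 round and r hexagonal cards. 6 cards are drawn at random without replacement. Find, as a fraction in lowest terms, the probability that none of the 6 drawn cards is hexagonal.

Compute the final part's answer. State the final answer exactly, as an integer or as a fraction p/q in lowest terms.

Stage 1: T(2) = -2*(46) + 3*(33) = 7; iterating: T(2)=7, T(3)=124, T(4)=-227, T(5)=826, T(6)=-2333, T(7)=7144, T(8)=-21287, T(9)=64006, T(10)=-191873, T(11)=575764, T(12)=-1727147, T(13)=5181586, T(14)=-15544613, T(15)=46633984, T(16)=-139901807, T(17)=419705566, T(18)=-1259116553; answer -1259116553
Stage 2: Y1 = -1259116553; c = 18; -1*(18)^4 - 5*(18)^3 + 9*(18)^2 - 1*(18)^1 + 8 = (-104976) + (-29160) + (2916) + (-18) + (8) = -131230; answer -131230
Stage 3: Y2 = -131230; r = 4; total draws C(16,6) = 8008; favorable C(12,6) = 924; P = 3/26; answer 3/26

3/26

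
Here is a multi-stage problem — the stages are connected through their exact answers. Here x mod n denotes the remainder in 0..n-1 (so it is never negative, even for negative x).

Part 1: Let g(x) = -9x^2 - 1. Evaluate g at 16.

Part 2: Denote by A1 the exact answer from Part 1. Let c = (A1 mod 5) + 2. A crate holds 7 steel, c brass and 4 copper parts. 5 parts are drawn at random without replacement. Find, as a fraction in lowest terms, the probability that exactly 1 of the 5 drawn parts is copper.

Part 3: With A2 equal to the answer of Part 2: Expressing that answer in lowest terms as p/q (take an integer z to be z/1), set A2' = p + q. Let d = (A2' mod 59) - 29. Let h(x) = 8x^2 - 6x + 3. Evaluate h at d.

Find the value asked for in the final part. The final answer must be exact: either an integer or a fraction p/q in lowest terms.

437

Part 1: -9*(16)^2 - 1 = (-2304) + (-1) = -2305; answer -2305
Part 2: A1 = -2305; c = 2; total draws C(13,5) = 1287; favorable C(4,1)*C(9,4) = 504; P = 56/143; answer 56/143
Part 3: A2 = 56/143; threaded value p + q = 199; d = -7; 8*(-7)^2 - 6*(-7)^1 + 3 = (392) + (42) + (3) = 437; answer 437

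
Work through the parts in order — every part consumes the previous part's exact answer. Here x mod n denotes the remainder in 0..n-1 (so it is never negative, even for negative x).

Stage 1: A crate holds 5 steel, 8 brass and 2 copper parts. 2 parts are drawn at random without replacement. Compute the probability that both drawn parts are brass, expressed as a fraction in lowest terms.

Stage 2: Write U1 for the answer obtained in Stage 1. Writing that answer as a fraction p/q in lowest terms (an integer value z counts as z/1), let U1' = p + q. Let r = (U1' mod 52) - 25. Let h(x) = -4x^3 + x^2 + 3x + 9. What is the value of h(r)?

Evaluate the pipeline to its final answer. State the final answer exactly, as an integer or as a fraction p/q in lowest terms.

891

Stage 1: total draws C(15,2) = 105; favorable C(8,2) = 28; P = 4/15; answer 4/15
Stage 2: U1 = 4/15; threaded value p + q = 19; r = -6; -4*(-6)^3 + 1*(-6)^2 + 3*(-6)^1 + 9 = (864) + (36) + (-18) + (9) = 891; answer 891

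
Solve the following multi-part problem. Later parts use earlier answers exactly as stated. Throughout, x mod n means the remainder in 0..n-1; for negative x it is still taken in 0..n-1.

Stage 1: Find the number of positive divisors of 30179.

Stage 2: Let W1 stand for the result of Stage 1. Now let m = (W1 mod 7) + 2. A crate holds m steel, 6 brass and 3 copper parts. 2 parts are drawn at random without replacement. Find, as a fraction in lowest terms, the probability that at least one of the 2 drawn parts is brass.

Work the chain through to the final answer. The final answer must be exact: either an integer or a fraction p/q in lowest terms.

23/35

Stage 1: 30179 = 103 * 293; number of divisors = (1+1) * (1+1) = 4; answer 4
Stage 2: W1 = 4; m = 6; total draws C(15,2) = 105; complement C(9,2) = 36; favorable 105 - 36 = 69; P = 23/35; answer 23/35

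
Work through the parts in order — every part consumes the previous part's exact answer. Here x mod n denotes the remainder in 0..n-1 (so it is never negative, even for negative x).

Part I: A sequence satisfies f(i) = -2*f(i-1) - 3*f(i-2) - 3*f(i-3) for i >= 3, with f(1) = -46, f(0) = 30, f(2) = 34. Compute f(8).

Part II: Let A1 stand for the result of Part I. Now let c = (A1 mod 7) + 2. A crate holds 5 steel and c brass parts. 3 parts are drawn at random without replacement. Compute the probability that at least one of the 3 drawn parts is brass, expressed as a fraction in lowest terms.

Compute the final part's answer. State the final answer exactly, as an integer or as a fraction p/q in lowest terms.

Part I: f(3) = -2*(34) - 3*(-46) - 3*(30) = -20; iterating: f(3)=-20, f(4)=76, f(5)=-194, f(6)=220, f(7)=-86, f(8)=94; answer 94
Part II: A1 = 94; c = 5; total draws C(10,3) = 120; complement C(5,3) = 10; favorable 120 - 10 = 110; P = 11/12; answer 11/12

11/12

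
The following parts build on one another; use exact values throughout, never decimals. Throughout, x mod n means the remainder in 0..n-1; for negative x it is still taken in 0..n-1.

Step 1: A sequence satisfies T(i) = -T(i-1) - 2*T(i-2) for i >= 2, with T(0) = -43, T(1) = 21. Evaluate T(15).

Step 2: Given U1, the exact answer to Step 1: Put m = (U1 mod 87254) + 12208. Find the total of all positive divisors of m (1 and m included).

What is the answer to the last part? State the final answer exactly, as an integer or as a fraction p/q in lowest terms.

33408

Step 1: T(2) = -1*(21) - 2*(-43) = 65; iterating: T(2)=65, T(3)=-107, T(4)=-23, T(5)=237, T(6)=-191, T(7)=-283, T(8)=665, T(9)=-99, T(10)=-1231, T(11)=1429, T(12)=1033, T(13)=-3891, T(14)=1825, T(15)=5957; answer 5957
Step 2: U1 = 5957; m = 18165; 18165 = 3 * 5 * 7 * 173; sigma = (1 + 3) * (1 + 5) * (1 + 7) * (1 + 173) = 4 * 6 * 8 * 174 = 33408; answer 33408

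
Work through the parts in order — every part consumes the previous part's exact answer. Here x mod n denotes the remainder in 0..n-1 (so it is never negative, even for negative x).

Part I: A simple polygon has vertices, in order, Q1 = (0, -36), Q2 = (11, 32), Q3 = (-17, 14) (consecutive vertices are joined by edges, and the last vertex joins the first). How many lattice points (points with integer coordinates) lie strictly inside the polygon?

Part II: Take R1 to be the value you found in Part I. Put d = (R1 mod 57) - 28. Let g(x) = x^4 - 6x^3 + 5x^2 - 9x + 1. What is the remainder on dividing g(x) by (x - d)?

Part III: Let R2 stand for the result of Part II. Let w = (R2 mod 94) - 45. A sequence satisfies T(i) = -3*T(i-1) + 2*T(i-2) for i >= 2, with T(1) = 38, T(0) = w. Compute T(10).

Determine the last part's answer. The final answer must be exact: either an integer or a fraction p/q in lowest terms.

-4815626

Part I: cross terms: (0*32 - 11*-36)=396, (11*14 - -17*32)=698, (-17*-36 - 0*14)=612; twice the area = |1706| = 1706; area = 853; boundary points = 1 + 2 + 1 = 4; strictly interior points = area - boundary/2 + 1 = 852; answer 852
Part II: R1 = 852; d = 26; remainder = value at the root: 1*(26)^4 - 6*(26)^3 + 5*(26)^2 - 9*(26)^1 + 1 = (456976) + (-105456) + (3380) + (-234) + (1) = 354667; answer 354667
Part III: R2 = 354667; w = -40; T(2) = -3*(38) + 2*(-40) = -194; iterating: T(2)=-194, T(3)=658, T(4)=-2362, T(5)=8402, T(6)=-29930, T(7)=106594, T(8)=-379642, T(9)=1352114, T(10)=-4815626; answer -4815626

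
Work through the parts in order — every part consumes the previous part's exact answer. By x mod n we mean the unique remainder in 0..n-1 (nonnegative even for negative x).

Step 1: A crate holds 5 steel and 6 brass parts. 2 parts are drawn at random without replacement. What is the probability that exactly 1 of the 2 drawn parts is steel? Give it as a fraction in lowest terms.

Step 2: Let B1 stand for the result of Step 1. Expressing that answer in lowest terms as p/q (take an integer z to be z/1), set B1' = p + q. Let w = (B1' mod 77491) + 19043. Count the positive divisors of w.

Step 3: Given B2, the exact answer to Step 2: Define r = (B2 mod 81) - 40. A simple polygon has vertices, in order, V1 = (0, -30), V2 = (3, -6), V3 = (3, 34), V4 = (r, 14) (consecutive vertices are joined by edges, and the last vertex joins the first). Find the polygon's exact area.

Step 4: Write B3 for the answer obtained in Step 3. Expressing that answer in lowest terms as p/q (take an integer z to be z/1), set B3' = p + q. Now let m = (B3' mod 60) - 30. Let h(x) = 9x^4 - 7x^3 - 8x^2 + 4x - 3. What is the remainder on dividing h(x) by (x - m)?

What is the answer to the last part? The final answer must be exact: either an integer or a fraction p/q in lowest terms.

Step 1: total draws C(11,2) = 55; favorable C(5,1)*C(6,1) = 30; P = 6/11; answer 6/11
Step 2: B1 = 6/11; threaded value p + q = 17; w = 19060; 19060 = 2^2 * 5 * 953; number of divisors = (2+1) * (1+1) * (1+1) = 12; answer 12
Step 3: B2 = 12; r = -28; cross terms: (0*-6 - 3*-30)=90, (3*34 - 3*-6)=120, (3*14 - -28*34)=994, (-28*-30 - 0*14)=840; twice the area = |2044| = 2044; area = 1022; answer 1022
Step 4: B3 = 1022; threaded value p + q = 1023; m = -27; remainder = value at the root: 9*(-27)^4 - 7*(-27)^3 - 8*(-27)^2 + 4*(-27)^1 - 3 = (4782969) + (137781) + (-5832) + (-108) + (-3) = 4914807; answer 4914807

4914807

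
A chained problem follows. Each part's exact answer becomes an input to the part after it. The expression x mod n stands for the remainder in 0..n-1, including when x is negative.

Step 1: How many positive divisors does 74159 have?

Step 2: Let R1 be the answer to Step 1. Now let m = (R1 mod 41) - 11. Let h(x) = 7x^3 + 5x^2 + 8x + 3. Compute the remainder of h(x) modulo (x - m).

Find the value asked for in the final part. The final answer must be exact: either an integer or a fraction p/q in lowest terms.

-4767

Step 1: 74159 is prime, so its only divisors are 1 and 74159; count = 2; answer 2
Step 2: R1 = 2; m = -9; remainder = value at the root: 7*(-9)^3 + 5*(-9)^2 + 8*(-9)^1 + 3 = (-5103) + (405) + (-72) + (3) = -4767; answer -4767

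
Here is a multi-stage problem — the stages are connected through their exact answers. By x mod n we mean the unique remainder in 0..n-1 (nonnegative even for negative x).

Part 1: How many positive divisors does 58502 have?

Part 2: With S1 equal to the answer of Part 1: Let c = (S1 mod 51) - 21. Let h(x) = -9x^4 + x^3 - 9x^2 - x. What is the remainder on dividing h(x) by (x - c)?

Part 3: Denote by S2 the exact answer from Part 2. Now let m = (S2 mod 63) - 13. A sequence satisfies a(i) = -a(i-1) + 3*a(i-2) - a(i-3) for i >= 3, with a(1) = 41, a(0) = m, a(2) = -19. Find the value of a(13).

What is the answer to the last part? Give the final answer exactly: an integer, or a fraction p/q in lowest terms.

697661

Part 1: 58502 = 2 * 29251; number of divisors = (1+1) * (1+1) = 4; answer 4
Part 2: S1 = 4; c = -17; remainder = value at the root: -9*(-17)^4 + 1*(-17)^3 - 9*(-17)^2 - 1*(-17)^1 = (-751689) + (-4913) + (-2601) + (17) = -759186; answer -759186
Part 3: S2 = -759186; m = 14; a(3) = -1*(-19) + 3*(41) - 1*(14) = 128; iterating: a(3)=128, a(4)=-226, a(5)=629, a(6)=-1435, a(7)=3548, a(8)=-8482, a(9)=20561, a(10)=-49555, a(11)=119720, a(12)=-288946, a(13)=697661; answer 697661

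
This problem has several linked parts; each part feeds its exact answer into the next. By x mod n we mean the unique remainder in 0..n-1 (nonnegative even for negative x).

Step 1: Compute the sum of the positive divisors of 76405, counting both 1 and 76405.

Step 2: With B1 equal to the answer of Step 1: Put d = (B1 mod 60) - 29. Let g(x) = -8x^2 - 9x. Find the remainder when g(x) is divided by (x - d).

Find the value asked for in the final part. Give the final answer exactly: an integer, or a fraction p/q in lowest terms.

Step 1: 76405 = 5 * 7 * 37 * 59; sigma = (1 + 5) * (1 + 7) * (1 + 37) * (1 + 59) = 6 * 8 * 38 * 60 = 109440; answer 109440
Step 2: B1 = 109440; d = -29; remainder = value at the root: -8*(-29)^2 - 9*(-29)^1 = (-6728) + (261) = -6467; answer -6467

-6467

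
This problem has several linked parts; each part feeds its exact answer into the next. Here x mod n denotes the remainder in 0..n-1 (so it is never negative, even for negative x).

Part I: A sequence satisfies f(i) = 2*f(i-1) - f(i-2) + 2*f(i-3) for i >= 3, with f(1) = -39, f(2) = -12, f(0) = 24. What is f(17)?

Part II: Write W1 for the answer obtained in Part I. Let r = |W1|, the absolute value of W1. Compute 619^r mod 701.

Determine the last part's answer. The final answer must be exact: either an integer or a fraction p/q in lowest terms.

244

Part I: f(3) = 2*(-12) - 1*(-39) + 2*(24) = 63; iterating: f(3)=63, f(4)=60, f(5)=33, f(6)=132, f(7)=351, f(8)=636, f(9)=1185, f(10)=2436, f(11)=4959, f(12)=9852, f(13)=19617, f(14)=39300, f(15)=78687, f(16)=157308, f(17)=314529; answer 314529
Part II: W1 = 314529; r = 314529; squarings mod 701: 619^1=619, 619^2=415, 619^4=480, 619^8=472, 619^16=567, 619^32=431, 619^64=697, 619^128=16, 619^256=256, 619^512=343, 619^1024=582, 619^2048=141, 619^4096=253, 619^8192=218, 619^16384=557, 619^32768=407, 619^65536=213, 619^131072=505, 619^262144=562; 619^314529 = 619^1 * 619^32 * 619^128 * 619^1024 * 619^2048 * 619^16384 * 619^32768 * 619^262144 = 244 (mod 701); answer 244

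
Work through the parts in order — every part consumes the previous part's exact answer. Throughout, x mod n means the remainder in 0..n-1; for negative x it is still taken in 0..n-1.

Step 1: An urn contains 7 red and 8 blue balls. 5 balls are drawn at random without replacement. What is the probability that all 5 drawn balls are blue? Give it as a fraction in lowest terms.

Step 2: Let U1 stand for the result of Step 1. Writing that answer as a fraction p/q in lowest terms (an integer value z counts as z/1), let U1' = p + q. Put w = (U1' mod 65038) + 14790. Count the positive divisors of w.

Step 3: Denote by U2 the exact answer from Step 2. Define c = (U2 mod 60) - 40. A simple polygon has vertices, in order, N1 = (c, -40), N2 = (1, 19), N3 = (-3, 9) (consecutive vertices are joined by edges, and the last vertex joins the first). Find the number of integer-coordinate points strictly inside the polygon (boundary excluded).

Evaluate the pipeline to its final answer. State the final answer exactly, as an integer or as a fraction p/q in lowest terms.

73

Step 1: total draws C(15,5) = 3003; favorable C(8,5) = 56; P = 8/429; answer 8/429
Step 2: U1 = 8/429; threaded value p + q = 437; w = 15227; 15227 is prime, so its only divisors are 1 and 15227; count = 2; answer 2
Step 3: U2 = 2; c = -38; cross terms: (-38*19 - 1*-40)=-682, (1*9 - -3*19)=66, (-3*-40 - -38*9)=462; twice the area = |-154| = 154; area = 77; boundary points = 1 + 2 + 7 = 10; strictly interior points = area - boundary/2 + 1 = 73; answer 73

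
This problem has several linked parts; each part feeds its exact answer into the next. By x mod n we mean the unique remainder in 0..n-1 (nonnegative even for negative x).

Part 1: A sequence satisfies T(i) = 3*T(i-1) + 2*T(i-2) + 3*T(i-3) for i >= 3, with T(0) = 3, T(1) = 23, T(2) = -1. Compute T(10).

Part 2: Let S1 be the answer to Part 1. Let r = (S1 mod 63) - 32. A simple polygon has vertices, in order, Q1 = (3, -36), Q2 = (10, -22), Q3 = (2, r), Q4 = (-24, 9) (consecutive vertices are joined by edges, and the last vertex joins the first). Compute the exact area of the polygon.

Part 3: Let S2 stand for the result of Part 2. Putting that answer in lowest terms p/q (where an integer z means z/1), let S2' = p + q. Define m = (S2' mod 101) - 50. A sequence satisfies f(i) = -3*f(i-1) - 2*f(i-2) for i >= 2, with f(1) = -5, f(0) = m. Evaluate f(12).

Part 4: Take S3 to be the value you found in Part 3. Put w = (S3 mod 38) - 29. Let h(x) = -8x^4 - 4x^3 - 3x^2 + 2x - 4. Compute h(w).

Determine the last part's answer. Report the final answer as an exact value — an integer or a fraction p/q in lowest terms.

-2348

Part 1: T(3) = 3*(-1) + 2*(23) + 3*(3) = 52; iterating: T(3)=52, T(4)=223, T(5)=770, T(6)=2912, T(7)=10945, T(8)=40969, T(9)=153533, T(10)=575372; answer 575372
Part 2: S1 = 575372; r = 24; cross terms: (3*-22 - 10*-36)=294, (10*24 - 2*-22)=284, (2*9 - -24*24)=594, (-24*-36 - 3*9)=837; twice the area = |2009| = 2009; area = 2009/2; answer 2009/2
Part 3: S2 = 2009/2; threaded value p + q = 2011; m = 42; f(2) = -3*(-5) - 2*(42) = -69; iterating: f(2)=-69, f(3)=217, f(4)=-513, f(5)=1105, f(6)=-2289, f(7)=4657, f(8)=-9393, f(9)=18865, f(10)=-37809, f(11)=75697, f(12)=-151473; answer -151473
Part 4: S3 = -151473; w = 4; -8*(4)^4 - 4*(4)^3 - 3*(4)^2 + 2*(4)^1 - 4 = (-2048) + (-256) + (-48) + (8) + (-4) = -2348; answer -2348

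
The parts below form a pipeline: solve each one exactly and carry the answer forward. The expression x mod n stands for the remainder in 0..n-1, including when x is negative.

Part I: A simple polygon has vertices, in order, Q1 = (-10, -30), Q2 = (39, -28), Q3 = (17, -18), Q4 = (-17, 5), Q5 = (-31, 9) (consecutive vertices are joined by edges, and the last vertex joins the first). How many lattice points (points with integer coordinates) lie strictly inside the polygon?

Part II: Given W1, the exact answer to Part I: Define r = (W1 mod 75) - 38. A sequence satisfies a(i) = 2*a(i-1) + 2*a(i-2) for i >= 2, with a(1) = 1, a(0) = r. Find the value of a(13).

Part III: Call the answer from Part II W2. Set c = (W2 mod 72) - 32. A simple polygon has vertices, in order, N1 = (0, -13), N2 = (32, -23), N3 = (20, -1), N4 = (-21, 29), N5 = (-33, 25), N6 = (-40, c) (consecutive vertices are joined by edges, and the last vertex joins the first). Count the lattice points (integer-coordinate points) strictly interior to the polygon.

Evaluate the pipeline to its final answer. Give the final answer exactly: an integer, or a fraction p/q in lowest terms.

Part I: cross terms: (-10*-28 - 39*-30)=1450, (39*-18 - 17*-28)=-226, (17*5 - -17*-18)=-221, (-17*9 - -31*5)=2, (-31*-30 - -10*9)=1020; twice the area = |2025| = 2025; area = 2025/2; boundary points = 1 + 2 + 1 + 2 + 3 = 9; strictly interior points = area - boundary/2 + 1 = 1009; answer 1009
Part II: W1 = 1009; r = -4; a(2) = 2*(1) + 2*(-4) = -6; iterating: a(2)=-6, a(3)=-10, a(4)=-32, a(5)=-84, a(6)=-232, a(7)=-632, a(8)=-1728, a(9)=-4720, a(10)=-12896, a(11)=-35232, a(12)=-96256, a(13)=-262976; answer -262976
Part III: W2 = -262976; c = 8; cross terms: (0*-23 - 32*-13)=416, (32*-1 - 20*-23)=428, (20*29 - -21*-1)=559, (-21*25 - -33*29)=432, (-33*8 - -40*25)=736, (-40*-13 - 0*8)=520; twice the area = |3091| = 3091; area = 3091/2; boundary points = 2 + 2 + 1 + 4 + 1 + 1 = 11; strictly interior points = area - boundary/2 + 1 = 1541; answer 1541

1541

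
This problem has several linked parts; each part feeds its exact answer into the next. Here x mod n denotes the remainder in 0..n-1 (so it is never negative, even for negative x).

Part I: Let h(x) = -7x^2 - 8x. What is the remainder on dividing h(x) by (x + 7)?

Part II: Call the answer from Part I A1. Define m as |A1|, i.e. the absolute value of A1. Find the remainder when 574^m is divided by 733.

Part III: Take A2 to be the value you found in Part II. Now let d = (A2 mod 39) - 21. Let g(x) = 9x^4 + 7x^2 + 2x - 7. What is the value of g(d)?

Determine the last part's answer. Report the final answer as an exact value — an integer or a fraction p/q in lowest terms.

Part I: remainder = value at the root: -7*(-7)^2 - 8*(-7)^1 = (-343) + (56) = -287; answer -287
Part II: A1 = -287; m = 287; squarings mod 733: 574^1=574, 574^2=359, 574^4=606, 574^8=3, 574^16=9, 574^32=81, 574^64=697, 574^128=563, 574^256=313; 574^287 = 574^1 * 574^2 * 574^4 * 574^8 * 574^16 * 574^256 = 48 (mod 733); answer 48
Part III: A2 = 48; d = -12; 9*(-12)^4 + 7*(-12)^2 + 2*(-12)^1 - 7 = (186624) + (1008) + (-24) + (-7) = 187601; answer 187601

187601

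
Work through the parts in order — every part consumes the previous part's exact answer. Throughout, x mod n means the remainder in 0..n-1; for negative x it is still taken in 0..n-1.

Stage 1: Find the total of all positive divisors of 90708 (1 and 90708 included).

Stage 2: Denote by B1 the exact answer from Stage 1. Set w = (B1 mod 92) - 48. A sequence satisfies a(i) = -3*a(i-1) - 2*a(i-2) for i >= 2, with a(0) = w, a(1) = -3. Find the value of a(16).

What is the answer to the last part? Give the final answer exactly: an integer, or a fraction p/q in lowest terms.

Stage 1: 90708 = 2^2 * 3 * 7559; sigma = (1 + 2 + 4) * (1 + 3) * (1 + 7559) = 7 * 4 * 7560 = 211680; answer 211680
Stage 2: B1 = 211680; w = 32; a(2) = -3*(-3) - 2*(32) = -55; iterating: a(2)=-55, a(3)=171, a(4)=-403, a(5)=867, a(6)=-1795, a(7)=3651, a(8)=-7363, a(9)=14787, a(10)=-29635, a(11)=59331, a(12)=-118723, a(13)=237507, a(14)=-475075, a(15)=950211, a(16)=-1900483; answer -1900483

-1900483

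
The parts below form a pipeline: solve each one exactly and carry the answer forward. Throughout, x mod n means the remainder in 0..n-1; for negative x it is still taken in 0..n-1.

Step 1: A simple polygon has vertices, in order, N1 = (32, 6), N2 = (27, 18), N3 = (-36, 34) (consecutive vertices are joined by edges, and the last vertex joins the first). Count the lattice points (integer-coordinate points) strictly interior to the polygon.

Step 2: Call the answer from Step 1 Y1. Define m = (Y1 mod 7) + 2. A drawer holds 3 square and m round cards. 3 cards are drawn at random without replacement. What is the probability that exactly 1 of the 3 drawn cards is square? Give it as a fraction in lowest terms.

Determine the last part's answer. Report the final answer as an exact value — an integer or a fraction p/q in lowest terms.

Step 1: cross terms: (32*18 - 27*6)=414, (27*34 - -36*18)=1566, (-36*6 - 32*34)=-1304; twice the area = |676| = 676; area = 338; boundary points = 1 + 1 + 4 = 6; strictly interior points = area - boundary/2 + 1 = 336; answer 336
Step 2: Y1 = 336; m = 2; total draws C(5,3) = 10; favorable C(3,1)*C(2,2) = 3; P = 3/10; answer 3/10

3/10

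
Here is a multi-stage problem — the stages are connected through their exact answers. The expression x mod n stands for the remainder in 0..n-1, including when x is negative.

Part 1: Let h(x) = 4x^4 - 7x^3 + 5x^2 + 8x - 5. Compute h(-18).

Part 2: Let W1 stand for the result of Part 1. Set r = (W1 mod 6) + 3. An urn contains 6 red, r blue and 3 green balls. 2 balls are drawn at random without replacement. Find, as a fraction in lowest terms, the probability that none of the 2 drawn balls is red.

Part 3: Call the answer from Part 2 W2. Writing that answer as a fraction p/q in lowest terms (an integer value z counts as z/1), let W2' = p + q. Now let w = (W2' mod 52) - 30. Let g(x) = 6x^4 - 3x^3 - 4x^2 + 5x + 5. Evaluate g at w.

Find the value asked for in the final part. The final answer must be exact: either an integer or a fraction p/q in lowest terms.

389

Part 1: 4*(-18)^4 - 7*(-18)^3 + 5*(-18)^2 + 8*(-18)^1 - 5 = (419904) + (40824) + (1620) + (-144) + (-5) = 462199; answer 462199
Part 2: W1 = 462199; r = 4; total draws C(13,2) = 78; favorable C(7,2) = 21; P = 7/26; answer 7/26
Part 3: W2 = 7/26; threaded value p + q = 33; w = 3; 6*(3)^4 - 3*(3)^3 - 4*(3)^2 + 5*(3)^1 + 5 = (486) + (-81) + (-36) + (15) + (5) = 389; answer 389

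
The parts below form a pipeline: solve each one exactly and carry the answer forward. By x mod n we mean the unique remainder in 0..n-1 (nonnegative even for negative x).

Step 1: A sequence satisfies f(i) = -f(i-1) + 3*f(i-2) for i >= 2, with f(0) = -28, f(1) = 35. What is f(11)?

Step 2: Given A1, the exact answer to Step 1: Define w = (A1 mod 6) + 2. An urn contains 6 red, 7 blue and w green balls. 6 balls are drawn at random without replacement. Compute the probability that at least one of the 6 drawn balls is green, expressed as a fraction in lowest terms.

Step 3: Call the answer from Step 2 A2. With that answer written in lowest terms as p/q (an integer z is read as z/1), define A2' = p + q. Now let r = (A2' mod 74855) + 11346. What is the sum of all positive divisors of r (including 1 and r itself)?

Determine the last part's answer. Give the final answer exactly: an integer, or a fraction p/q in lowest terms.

Step 1: f(2) = -1*(35) + 3*(-28) = -119; iterating: f(2)=-119, f(3)=224, f(4)=-581, f(5)=1253, f(6)=-2996, f(7)=6755, f(8)=-15743, f(9)=36008, f(10)=-83237, f(11)=191261; answer 191261
Step 2: A1 = 191261; w = 7; total draws C(20,6) = 38760; complement C(13,6) = 1716; favorable 38760 - 1716 = 37044; P = 3087/3230; answer 3087/3230
Step 3: A2 = 3087/3230; threaded value p + q = 6317; r = 17663; 17663 = 17 * 1039; sigma = (1 + 17) * (1 + 1039) = 18 * 1040 = 18720; answer 18720

18720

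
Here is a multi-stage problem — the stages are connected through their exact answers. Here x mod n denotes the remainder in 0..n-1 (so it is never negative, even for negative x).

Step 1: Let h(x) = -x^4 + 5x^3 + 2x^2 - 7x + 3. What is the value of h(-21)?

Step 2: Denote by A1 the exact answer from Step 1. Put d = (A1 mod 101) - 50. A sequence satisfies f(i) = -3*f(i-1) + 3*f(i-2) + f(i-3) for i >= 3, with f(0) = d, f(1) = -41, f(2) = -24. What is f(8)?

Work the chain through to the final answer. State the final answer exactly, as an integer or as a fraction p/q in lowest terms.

32226

Step 1: -1*(-21)^4 + 5*(-21)^3 + 2*(-21)^2 - 7*(-21)^1 + 3 = (-194481) + (-46305) + (882) + (147) + (3) = -239754; answer -239754
Step 2: A1 = -239754; d = -30; f(3) = -3*(-24) + 3*(-41) + 1*(-30) = -81; iterating: f(3)=-81, f(4)=130, f(5)=-657, f(6)=2280, f(7)=-8681, f(8)=32226; answer 32226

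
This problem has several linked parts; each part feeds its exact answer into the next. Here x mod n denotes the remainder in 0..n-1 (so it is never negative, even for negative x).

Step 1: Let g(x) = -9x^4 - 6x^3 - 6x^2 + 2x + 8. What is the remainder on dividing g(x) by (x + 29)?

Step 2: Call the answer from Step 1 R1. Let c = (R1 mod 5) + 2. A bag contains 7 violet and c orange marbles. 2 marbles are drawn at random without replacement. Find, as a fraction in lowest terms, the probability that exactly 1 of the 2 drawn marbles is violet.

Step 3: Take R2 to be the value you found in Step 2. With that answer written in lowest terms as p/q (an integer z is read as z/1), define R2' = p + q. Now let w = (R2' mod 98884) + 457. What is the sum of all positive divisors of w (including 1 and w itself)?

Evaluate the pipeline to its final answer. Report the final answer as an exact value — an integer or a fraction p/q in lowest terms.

Step 1: remainder = value at the root: -9*(-29)^4 - 6*(-29)^3 - 6*(-29)^2 + 2*(-29)^1 + 8 = (-6365529) + (146334) + (-5046) + (-58) + (8) = -6224291; answer -6224291
Step 2: R1 = -6224291; c = 6; total draws C(13,2) = 78; favorable C(7,1)*C(6,1) = 42; P = 7/13; answer 7/13
Step 3: R2 = 7/13; threaded value p + q = 20; w = 477; 477 = 3^2 * 53; sigma = (1 + 3 + 9) * (1 + 53) = 13 * 54 = 702; answer 702

702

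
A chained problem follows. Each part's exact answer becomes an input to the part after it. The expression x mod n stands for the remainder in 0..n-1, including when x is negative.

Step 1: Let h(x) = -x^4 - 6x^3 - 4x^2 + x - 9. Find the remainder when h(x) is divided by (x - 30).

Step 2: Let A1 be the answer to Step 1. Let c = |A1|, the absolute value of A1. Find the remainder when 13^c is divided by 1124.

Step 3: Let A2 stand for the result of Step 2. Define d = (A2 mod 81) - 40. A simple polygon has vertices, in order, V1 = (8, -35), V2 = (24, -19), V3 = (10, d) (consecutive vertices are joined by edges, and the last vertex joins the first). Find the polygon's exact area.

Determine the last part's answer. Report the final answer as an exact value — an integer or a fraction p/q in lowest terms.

32

Step 1: remainder = value at the root: -1*(30)^4 - 6*(30)^3 - 4*(30)^2 + 1*(30)^1 - 9 = (-810000) + (-162000) + (-3600) + (30) + (-9) = -975579; answer -975579
Step 2: A1 = -975579; c = 975579; squarings mod 1124: 13^1=13, 13^2=169, 13^4=461, 13^8=85, 13^16=481, 13^32=941, 13^64=893, 13^128=533, 13^256=841, 13^512=285, 13^1024=297, 13^2048=537, 13^4096=625, 13^8192=597, 13^16384=101, 13^32768=85, 13^65536=481, 13^131072=941, 13^262144=893, 13^524288=533; 13^975579 = 13^1 * 13^2 * 13^8 * 13^16 * 13^64 * 13^128 * 13^512 * 13^8192 * 13^16384 * 13^32768 * 13^131072 * 13^262144 * 13^524288 = 813 (mod 1124); answer 813
Step 3: A2 = 813; d = -37; cross terms: (8*-19 - 24*-35)=688, (24*-37 - 10*-19)=-698, (10*-35 - 8*-37)=-54; twice the area = |-64| = 64; area = 32; answer 32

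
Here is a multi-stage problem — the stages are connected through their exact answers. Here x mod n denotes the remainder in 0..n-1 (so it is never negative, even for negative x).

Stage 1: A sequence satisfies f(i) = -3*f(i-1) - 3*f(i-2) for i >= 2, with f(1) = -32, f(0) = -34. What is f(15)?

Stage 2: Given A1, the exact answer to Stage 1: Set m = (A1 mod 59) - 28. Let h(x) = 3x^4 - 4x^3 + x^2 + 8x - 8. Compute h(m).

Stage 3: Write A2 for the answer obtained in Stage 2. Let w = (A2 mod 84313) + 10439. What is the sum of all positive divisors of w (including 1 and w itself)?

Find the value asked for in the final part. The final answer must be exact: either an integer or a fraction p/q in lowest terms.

Stage 1: f(2) = -3*(-32) - 3*(-34) = 198; iterating: f(2)=198, f(3)=-498, f(4)=900, f(5)=-1206, f(6)=918, f(7)=864, f(8)=-5346, f(9)=13446, f(10)=-24300, f(11)=32562, f(12)=-24786, f(13)=-23328, f(14)=144342, f(15)=-363042; answer -363042
Stage 2: A1 = -363042; m = 16; 3*(16)^4 - 4*(16)^3 + 1*(16)^2 + 8*(16)^1 - 8 = (196608) + (-16384) + (256) + (128) + (-8) = 180600; answer 180600
Stage 3: A2 = 180600; w = 22413; 22413 = 3 * 31 * 241; sigma = (1 + 3) * (1 + 31) * (1 + 241) = 4 * 32 * 242 = 30976; answer 30976

30976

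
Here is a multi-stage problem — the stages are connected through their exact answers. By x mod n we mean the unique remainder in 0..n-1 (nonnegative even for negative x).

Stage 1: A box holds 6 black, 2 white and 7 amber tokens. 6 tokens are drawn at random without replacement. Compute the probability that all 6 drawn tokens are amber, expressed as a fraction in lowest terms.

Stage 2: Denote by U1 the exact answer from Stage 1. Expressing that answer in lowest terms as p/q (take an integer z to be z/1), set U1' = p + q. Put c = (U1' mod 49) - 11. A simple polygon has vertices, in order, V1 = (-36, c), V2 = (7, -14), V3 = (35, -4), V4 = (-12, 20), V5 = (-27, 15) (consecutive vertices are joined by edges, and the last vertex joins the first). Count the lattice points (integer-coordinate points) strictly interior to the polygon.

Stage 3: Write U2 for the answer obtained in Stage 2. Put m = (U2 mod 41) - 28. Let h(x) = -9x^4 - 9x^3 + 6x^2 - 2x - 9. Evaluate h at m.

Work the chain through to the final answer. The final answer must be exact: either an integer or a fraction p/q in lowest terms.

Stage 1: total draws C(15,6) = 5005; favorable C(7,6) = 7; P = 1/715; answer 1/715
Stage 2: U1 = 1/715; threaded value p + q = 716; c = 19; cross terms: (-36*-14 - 7*19)=371, (7*-4 - 35*-14)=462, (35*20 - -12*-4)=652, (-12*15 - -27*20)=360, (-27*19 - -36*15)=27; twice the area = |1872| = 1872; area = 936; boundary points = 1 + 2 + 1 + 5 + 1 = 10; strictly interior points = area - boundary/2 + 1 = 932; answer 932
Stage 3: U2 = 932; m = 2; -9*(2)^4 - 9*(2)^3 + 6*(2)^2 - 2*(2)^1 - 9 = (-144) + (-72) + (24) + (-4) + (-9) = -205; answer -205

-205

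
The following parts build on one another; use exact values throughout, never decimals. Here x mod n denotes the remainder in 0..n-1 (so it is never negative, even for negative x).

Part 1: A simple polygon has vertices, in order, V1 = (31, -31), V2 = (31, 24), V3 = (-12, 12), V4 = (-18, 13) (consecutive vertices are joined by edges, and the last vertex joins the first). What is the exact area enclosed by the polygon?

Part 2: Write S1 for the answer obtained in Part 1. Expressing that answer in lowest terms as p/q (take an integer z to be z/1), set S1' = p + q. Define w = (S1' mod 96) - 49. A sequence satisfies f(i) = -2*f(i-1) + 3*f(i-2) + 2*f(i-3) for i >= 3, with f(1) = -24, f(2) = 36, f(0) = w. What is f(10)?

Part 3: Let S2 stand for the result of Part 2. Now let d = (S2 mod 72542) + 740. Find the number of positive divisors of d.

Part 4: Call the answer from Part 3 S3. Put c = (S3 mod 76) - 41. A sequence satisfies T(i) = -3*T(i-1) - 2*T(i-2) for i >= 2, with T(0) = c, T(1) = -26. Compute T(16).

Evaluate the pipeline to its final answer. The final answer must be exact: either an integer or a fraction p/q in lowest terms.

3997600

Part 1: cross terms: (31*24 - 31*-31)=1705, (31*12 - -12*24)=660, (-12*13 - -18*12)=60, (-18*-31 - 31*13)=155; twice the area = |2580| = 2580; area = 1290; answer 1290
Part 2: S1 = 1290; threaded value p + q = 1291; w = -6; f(3) = -2*(36) + 3*(-24) + 2*(-6) = -156; iterating: f(3)=-156, f(4)=372, f(5)=-1140, f(6)=3084, f(7)=-8844, f(8)=24660, f(9)=-69684, f(10)=195660; answer 195660
Part 3: S2 = 195660; d = 51316; 51316 = 2^2 * 12829; number of divisors = (2+1) * (1+1) = 6; answer 6
Part 4: S3 = 6; c = -35; T(2) = -3*(-26) - 2*(-35) = 148; iterating: T(2)=148, T(3)=-392, T(4)=880, T(5)=-1856, T(6)=3808, T(7)=-7712, T(8)=15520, T(9)=-31136, T(10)=62368, T(11)=-124832, T(12)=249760, T(13)=-499616, T(14)=999328, T(15)=-1998752, T(16)=3997600; answer 3997600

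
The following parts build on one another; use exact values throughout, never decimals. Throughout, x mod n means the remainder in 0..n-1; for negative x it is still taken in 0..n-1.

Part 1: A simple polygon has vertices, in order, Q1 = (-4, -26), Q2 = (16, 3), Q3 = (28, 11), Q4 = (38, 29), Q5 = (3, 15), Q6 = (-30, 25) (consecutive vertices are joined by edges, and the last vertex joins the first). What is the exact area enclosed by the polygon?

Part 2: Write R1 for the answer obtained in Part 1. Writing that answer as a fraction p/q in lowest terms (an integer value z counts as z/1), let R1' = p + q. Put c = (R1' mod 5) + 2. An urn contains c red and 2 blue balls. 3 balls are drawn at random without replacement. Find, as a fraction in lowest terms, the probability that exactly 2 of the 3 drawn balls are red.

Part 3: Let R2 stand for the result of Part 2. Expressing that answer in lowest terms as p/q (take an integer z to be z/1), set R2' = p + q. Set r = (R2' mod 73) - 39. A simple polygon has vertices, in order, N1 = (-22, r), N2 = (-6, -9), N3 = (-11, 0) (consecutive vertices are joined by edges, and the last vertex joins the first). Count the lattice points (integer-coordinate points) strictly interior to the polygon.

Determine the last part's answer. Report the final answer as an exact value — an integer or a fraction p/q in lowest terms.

139

Part 1: cross terms: (-4*3 - 16*-26)=404, (16*11 - 28*3)=92, (28*29 - 38*11)=394, (38*15 - 3*29)=483, (3*25 - -30*15)=525, (-30*-26 - -4*25)=880; twice the area = |2778| = 2778; area = 1389; answer 1389
Part 2: R1 = 1389; threaded value p + q = 1390; c = 2; total draws C(4,3) = 4; favorable C(2,2)*C(2,1) = 2; P = 1/2; answer 1/2
Part 3: R2 = 1/2; threaded value p + q = 3; r = -36; cross terms: (-22*-9 - -6*-36)=-18, (-6*0 - -11*-9)=-99, (-11*-36 - -22*0)=396; twice the area = |279| = 279; area = 279/2; boundary points = 1 + 1 + 1 = 3; strictly interior points = area - boundary/2 + 1 = 139; answer 139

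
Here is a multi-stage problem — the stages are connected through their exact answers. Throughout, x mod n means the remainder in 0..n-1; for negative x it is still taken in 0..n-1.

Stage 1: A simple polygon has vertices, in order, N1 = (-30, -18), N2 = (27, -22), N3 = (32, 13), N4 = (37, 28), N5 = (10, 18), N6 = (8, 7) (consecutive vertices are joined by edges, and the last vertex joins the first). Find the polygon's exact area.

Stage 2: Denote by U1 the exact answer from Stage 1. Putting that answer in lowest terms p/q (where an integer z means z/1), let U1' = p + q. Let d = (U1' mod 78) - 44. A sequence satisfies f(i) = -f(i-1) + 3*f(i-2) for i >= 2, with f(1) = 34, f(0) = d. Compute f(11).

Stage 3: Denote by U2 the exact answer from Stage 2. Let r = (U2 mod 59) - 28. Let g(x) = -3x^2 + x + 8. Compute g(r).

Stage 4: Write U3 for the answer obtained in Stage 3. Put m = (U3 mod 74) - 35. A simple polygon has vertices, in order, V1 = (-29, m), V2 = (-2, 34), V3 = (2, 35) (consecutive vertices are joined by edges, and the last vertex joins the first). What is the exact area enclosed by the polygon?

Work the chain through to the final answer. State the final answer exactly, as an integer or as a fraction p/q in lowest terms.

39/2

Stage 1: cross terms: (-30*-22 - 27*-18)=1146, (27*13 - 32*-22)=1055, (32*28 - 37*13)=415, (37*18 - 10*28)=386, (10*7 - 8*18)=-74, (8*-18 - -30*7)=66; twice the area = |2994| = 2994; area = 1497; answer 1497
Stage 2: U1 = 1497; threaded value p + q = 1498; d = -28; f(2) = -1*(34) + 3*(-28) = -118; iterating: f(2)=-118, f(3)=220, f(4)=-574, f(5)=1234, f(6)=-2956, f(7)=6658, f(8)=-15526, f(9)=35500, f(10)=-82078, f(11)=188578; answer 188578
Stage 3: U2 = 188578; r = -14; -3*(-14)^2 + 1*(-14)^1 + 8 = (-588) + (-14) + (8) = -594; answer -594
Stage 4: U3 = -594; m = 37; cross terms: (-29*34 - -2*37)=-912, (-2*35 - 2*34)=-138, (2*37 - -29*35)=1089; twice the area = |39| = 39; area = 39/2; answer 39/2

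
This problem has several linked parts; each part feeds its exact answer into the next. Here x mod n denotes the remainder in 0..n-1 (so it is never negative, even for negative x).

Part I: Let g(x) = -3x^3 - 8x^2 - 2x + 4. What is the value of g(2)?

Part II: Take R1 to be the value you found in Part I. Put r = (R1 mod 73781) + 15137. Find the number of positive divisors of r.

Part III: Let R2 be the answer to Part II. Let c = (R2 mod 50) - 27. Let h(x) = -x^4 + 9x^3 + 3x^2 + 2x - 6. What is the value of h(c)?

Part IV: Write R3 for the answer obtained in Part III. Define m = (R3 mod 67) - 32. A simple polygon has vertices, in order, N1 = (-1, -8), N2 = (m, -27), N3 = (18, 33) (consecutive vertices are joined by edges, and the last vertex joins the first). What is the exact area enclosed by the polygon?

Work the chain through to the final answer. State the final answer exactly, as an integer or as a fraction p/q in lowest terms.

Part I: -3*(2)^3 - 8*(2)^2 - 2*(2)^1 + 4 = (-24) + (-32) + (-4) + (4) = -56; answer -56
Part II: R1 = -56; r = 88862; 88862 = 2 * 157 * 283; number of divisors = (1+1) * (1+1) * (1+1) = 8; answer 8
Part III: R2 = 8; c = -19; -1*(-19)^4 + 9*(-19)^3 + 3*(-19)^2 + 2*(-19)^1 - 6 = (-130321) + (-61731) + (1083) + (-38) + (-6) = -191013; answer -191013
Part IV: R3 = -191013; m = -28; cross terms: (-1*-27 - -28*-8)=-197, (-28*33 - 18*-27)=-438, (18*-8 - -1*33)=-111; twice the area = |-746| = 746; area = 373; answer 373

373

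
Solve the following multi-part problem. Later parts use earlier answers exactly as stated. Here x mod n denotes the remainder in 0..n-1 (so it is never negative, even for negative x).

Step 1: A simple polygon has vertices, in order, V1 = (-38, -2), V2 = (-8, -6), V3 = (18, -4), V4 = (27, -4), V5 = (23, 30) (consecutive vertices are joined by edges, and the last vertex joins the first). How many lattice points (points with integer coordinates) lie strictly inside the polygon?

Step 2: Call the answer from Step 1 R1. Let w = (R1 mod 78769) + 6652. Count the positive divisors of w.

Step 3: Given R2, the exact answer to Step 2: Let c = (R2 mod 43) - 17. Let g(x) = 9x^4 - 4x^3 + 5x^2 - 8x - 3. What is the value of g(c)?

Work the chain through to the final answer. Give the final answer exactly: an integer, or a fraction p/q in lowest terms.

266783

Step 1: cross terms: (-38*-6 - -8*-2)=212, (-8*-4 - 18*-6)=140, (18*-4 - 27*-4)=36, (27*30 - 23*-4)=902, (23*-2 - -38*30)=1094; twice the area = |2384| = 2384; area = 1192; boundary points = 2 + 2 + 9 + 2 + 1 = 16; strictly interior points = area - boundary/2 + 1 = 1185; answer 1185
Step 2: R1 = 1185; w = 7837; 7837 = 17 * 461; number of divisors = (1+1) * (1+1) = 4; answer 4
Step 3: R2 = 4; c = -13; 9*(-13)^4 - 4*(-13)^3 + 5*(-13)^2 - 8*(-13)^1 - 3 = (257049) + (8788) + (845) + (104) + (-3) = 266783; answer 266783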